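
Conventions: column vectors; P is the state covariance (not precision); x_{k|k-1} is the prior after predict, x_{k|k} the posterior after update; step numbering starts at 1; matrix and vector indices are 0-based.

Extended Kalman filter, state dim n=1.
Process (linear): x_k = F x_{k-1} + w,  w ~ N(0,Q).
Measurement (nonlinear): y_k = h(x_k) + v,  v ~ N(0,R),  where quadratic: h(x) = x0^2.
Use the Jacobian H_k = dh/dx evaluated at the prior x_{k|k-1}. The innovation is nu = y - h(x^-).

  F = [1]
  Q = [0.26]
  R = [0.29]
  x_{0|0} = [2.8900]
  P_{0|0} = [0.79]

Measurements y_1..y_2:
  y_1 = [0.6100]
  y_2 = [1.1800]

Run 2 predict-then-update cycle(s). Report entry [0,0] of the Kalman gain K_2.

K[0,0] = 0.2883

step 1: x^-=[2.8900]  P^-=[1.0500]  H_jac=[5.7800]  S=[35.3688]  K=[0.1716]  nu=[-7.7421]  x^+=[1.5615]  P^+=[0.0086]
step 2: x^-=[1.5615]  P^-=[0.2686]  H_jac=[3.1230]  S=[2.9098]  K=[0.2883]  nu=[-1.2583]  x^+=[1.1988]  P^+=[0.0268]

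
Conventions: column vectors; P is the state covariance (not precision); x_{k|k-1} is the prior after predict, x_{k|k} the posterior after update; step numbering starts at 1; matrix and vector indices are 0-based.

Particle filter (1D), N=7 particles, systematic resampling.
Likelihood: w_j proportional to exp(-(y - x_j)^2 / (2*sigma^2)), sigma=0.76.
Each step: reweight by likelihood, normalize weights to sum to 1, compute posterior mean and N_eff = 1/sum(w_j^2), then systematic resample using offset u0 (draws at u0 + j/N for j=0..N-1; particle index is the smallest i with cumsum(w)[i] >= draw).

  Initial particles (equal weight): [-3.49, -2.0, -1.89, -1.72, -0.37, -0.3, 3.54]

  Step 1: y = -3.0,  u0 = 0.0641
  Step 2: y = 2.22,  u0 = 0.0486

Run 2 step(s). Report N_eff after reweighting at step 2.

N_eff = 2.2129

step 1: w=[0.4454, 0.2307, 0.1887, 0.1328, 0.0014, 0.0010, 0.0000]  mean=-2.6018  Neff=3.2800  idx=[0, 0, 0, 1, 1, 2, 3]
step 2: w=[0.0000, 0.0000, 0.0000, 0.0874, 0.0874, 0.1933, 0.6319]  mean=-1.8018  Neff=2.2129  idx=[3, 5, 5, 6, 6, 6, 6]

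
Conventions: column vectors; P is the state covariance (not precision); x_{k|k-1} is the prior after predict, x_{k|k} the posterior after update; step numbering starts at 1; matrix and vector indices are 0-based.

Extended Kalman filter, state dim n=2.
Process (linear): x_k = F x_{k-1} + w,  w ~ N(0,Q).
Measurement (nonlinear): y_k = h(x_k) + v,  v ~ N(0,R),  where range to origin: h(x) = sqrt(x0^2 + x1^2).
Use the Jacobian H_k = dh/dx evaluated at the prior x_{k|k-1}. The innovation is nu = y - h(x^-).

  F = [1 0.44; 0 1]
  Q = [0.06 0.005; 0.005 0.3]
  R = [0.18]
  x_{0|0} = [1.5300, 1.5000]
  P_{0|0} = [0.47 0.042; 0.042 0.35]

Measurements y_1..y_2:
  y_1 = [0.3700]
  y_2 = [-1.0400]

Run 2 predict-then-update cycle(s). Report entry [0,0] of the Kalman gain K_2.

K[0,0] = 0.4962

step 1: x^-=[2.1900, 1.5000]  P^-=[0.6347 0.2010; 0.2010 0.6500]  H_jac=[0.8250 0.5651]  S=[1.0070]  K=[0.6328; 0.5294]  nu=[-2.2844]  x^+=[0.7444, 0.2906]  P^+=[0.2315 -0.1364; -0.1364 0.3677]
step 2: x^-=[0.8722, 0.2906]  P^-=[0.2427 0.0304; 0.0304 0.6677]  H_jac=[0.9487 0.3160]  S=[0.4834]  K=[0.4962; 0.4963]  nu=[-1.9594]  x^+=[-0.1000, -0.6819]  P^+=[0.1237 -0.0886; -0.0886 0.5487]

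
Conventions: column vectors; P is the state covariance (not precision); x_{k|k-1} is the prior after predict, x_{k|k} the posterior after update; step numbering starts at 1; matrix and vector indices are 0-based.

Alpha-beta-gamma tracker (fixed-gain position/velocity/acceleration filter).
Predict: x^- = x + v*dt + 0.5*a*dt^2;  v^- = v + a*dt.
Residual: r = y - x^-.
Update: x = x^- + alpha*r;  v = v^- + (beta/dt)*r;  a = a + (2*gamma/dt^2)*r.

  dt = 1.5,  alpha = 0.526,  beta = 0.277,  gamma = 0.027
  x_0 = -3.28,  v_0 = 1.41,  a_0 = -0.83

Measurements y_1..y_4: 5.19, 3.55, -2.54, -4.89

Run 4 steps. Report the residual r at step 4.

resid = -2.0704

step 1: x_pred=-2.0987  r=7.2888  x^+=1.7351  v^+=1.5110  a^+=-0.6551
step 2: x_pred=3.2647  r=0.2853  x^+=3.4148  v^+=0.5811  a^+=-0.6482
step 3: x_pred=3.5571  r=-6.0971  x^+=0.3500  v^+=-1.5172  a^+=-0.7946
step 4: x_pred=-2.8196  r=-2.0704  x^+=-3.9086  v^+=-3.0913  a^+=-0.8442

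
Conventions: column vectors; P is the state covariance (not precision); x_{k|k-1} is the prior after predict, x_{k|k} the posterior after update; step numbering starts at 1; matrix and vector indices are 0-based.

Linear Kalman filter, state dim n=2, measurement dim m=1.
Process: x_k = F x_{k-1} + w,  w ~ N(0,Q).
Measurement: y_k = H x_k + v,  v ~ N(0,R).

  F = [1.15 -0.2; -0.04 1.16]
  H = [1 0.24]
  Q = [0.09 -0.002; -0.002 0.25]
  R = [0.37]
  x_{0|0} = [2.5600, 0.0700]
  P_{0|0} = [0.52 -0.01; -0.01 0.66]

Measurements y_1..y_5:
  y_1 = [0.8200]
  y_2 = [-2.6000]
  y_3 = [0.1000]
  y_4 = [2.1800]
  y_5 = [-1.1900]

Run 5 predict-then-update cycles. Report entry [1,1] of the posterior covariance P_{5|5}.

P_post[1,1] = 3.2231

step 1: x^-=[2.9300, -0.0212]  P^-=[0.8087 -0.1925; -0.1925 1.1399]  S=[1.1520]  K=[0.6619; 0.0704]  nu=[-2.1049]  x^+=[1.5367, -0.1694]  P^+=[0.3040 -0.2461; -0.2461 1.1341]
step 2: x^-=[1.8011, -0.2580]  P^-=[0.6506 -0.6094; -0.6094 1.7994]  S=[0.8317]  K=[0.6064; -0.2135]  nu=[-4.3392]  x^+=[-0.8301, 0.6684]  P^+=[0.3448 -0.5018; -0.5018 1.7615]
step 3: x^-=[-1.0883, 0.8086]  P^-=[0.8472 -1.0999; -1.0999 2.6674]  S=[0.8429]  K=[0.6919; -0.5454]  nu=[0.9942]  x^+=[-0.4003, 0.2663]  P^+=[0.4437 -0.7818; -0.7818 2.4167]
step 4: x^-=[-0.5136, 0.3250]  P^-=[1.1330 -1.6323; -1.6323 3.5752]  S=[0.9255]  K=[0.8010; -0.8366]  nu=[2.6157]  x^+=[1.5814, -1.8632]  P^+=[0.5393 -1.0121; -1.0121 2.9275]
step 5: x^-=[2.1913, -2.2246]  P^-=[1.3859 -2.0643; -2.0643 4.2841]  S=[1.0118]  K=[0.8801; -1.0240]  nu=[-2.8474]  x^+=[-0.3146, 0.6913]  P^+=[0.6022 -1.1524; -1.1524 3.2231]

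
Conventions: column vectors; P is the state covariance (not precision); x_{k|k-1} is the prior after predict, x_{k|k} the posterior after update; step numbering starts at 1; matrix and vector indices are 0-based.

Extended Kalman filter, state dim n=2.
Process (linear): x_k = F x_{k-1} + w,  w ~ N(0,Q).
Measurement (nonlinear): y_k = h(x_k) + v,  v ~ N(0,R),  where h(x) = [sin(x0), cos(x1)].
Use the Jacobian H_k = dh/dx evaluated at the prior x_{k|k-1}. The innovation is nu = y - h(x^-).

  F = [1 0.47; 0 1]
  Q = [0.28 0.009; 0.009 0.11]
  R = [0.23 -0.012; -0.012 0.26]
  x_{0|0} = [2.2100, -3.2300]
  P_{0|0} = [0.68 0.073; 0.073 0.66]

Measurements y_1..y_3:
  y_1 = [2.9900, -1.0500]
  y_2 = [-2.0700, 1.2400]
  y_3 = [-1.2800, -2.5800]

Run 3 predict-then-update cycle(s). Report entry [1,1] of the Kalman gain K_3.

K[1,1] = 0.4459

step 1: x^-=[0.6919, -3.2300]  P^-=[1.1744 0.3922; 0.3922 0.7700]  H_jac=[0.7700 0.0000; 0.0000 -0.0883]  S=[0.9264 -0.0387; -0.0387 0.2660]  K=[0.9767 0.0118; 0.3173 -0.2095]  nu=[2.3520, -0.0539]  x^+=[2.9885, -2.4725]  P^+=[0.2915 0.0980; 0.0980 0.6599]
step 2: x^-=[1.8264, -2.4725]  P^-=[0.8095 0.4172; 0.4172 0.7699]  H_jac=[-0.2528 0.0000; 0.0000 0.6203]  S=[0.2817 -0.0774; -0.0774 0.5562]  K=[-0.6224 0.3786; -0.1439 0.8386]  nu=[-3.0375, 2.0244]  x^+=[4.4833, -0.3377]  P^+=[0.5841 0.1707; 0.1707 0.3543]
step 3: x^-=[4.3246, -0.3377]  P^-=[1.1029 0.3463; 0.3463 0.4643]  H_jac=[-0.3782 0.0000; 0.0000 0.3313]  S=[0.3877 -0.0554; -0.0554 0.3110]  K=[-1.0497 0.1820; -0.2740 0.4459]  nu=[-0.3543, -3.5235]  x^+=[4.0553, -1.8117]  P^+=[0.6442 0.1808; 0.1808 0.3598]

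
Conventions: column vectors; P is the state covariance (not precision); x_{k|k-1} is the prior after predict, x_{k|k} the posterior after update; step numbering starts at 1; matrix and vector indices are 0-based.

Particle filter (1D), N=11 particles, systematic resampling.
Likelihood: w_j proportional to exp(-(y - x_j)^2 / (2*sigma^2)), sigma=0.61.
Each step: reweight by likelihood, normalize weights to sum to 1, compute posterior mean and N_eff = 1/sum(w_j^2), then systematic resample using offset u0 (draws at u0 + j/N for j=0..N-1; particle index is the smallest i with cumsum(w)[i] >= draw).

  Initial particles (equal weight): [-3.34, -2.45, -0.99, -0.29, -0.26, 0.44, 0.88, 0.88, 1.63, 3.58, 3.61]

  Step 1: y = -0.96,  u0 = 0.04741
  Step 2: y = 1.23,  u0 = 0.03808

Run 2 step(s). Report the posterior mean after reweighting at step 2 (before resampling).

post_mean = -0.2903

step 1: w=[0.0002, 0.0229, 0.4524, 0.2478, 0.2345, 0.0325, 0.0048, 0.0048, 0.0001, 0.0000, 0.0000]  mean=-0.6148  Neff=3.0990  idx=[2, 2, 2, 2, 2, 3, 3, 3, 4, 4, 4]
step 2: w=[0.0045, 0.0045, 0.0045, 0.0045, 0.0045, 0.1530, 0.1530, 0.1530, 0.1728, 0.1728, 0.1728]  mean=-0.2903  Neff=6.2549  idx=[5, 5, 6, 6, 7, 8, 8, 9, 9, 10, 10]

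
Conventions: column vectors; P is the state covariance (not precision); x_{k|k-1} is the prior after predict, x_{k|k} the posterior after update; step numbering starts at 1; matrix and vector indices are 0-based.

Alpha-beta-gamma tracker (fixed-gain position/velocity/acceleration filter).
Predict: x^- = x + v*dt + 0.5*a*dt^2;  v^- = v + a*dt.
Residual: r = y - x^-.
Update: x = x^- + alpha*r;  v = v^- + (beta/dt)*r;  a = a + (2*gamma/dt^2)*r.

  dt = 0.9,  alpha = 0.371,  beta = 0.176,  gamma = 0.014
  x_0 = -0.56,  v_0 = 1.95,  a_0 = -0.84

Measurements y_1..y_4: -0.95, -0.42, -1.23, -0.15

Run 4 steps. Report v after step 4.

v_post = -1.6731

step 1: x_pred=0.8548  r=-1.8048  x^+=0.1852  v^+=0.8411  a^+=-0.9024
step 2: x_pred=0.5767  r=-0.9967  x^+=0.2069  v^+=-0.1660  a^+=-0.9368
step 3: x_pred=-0.3219  r=-0.9081  x^+=-0.6588  v^+=-1.1867  a^+=-0.9682
step 4: x_pred=-2.1190  r=1.9690  x^+=-1.3885  v^+=-1.6731  a^+=-0.9002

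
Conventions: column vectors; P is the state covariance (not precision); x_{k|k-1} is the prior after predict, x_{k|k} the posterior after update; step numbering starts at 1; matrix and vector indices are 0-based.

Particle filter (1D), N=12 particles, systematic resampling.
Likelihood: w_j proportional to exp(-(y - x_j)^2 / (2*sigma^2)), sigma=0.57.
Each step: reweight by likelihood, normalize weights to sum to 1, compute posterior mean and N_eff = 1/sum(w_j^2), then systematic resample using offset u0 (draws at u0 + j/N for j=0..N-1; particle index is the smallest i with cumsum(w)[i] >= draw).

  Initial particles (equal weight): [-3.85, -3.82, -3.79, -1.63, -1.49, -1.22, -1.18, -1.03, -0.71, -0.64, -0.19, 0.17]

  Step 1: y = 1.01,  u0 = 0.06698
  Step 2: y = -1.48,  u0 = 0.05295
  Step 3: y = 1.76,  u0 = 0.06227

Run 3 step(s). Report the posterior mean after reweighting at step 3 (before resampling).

step 1: w=[0.0000, 0.0000, 0.0000, 0.0000, 0.0001, 0.0010, 0.0013, 0.0035, 0.0222, 0.0319, 0.2295, 0.7105]  mean=0.0344  Neff=1.7890  idx=[10, 10, 10, 11, 11, 11, 11, 11, 11, 11, 11, 11]
step 2: w=[0.2098, 0.2098, 0.2098, 0.0412, 0.0412, 0.0412, 0.0412, 0.0412, 0.0412, 0.0412, 0.0412, 0.0412]  mean=-0.0566  Neff=6.7865  idx=[0, 0, 1, 1, 1, 2, 2, 3, 5, 7, 9, 11]
step 3: w=[0.0235, 0.0235, 0.0235, 0.0235, 0.0235, 0.0235, 0.0235, 0.1671, 0.1671, 0.1671, 0.1671, 0.1671]  mean=0.1108  Neff=6.9704  idx=[2, 6, 7, 7, 8, 8, 9, 9, 10, 10, 11, 11]

post_mean = 0.1108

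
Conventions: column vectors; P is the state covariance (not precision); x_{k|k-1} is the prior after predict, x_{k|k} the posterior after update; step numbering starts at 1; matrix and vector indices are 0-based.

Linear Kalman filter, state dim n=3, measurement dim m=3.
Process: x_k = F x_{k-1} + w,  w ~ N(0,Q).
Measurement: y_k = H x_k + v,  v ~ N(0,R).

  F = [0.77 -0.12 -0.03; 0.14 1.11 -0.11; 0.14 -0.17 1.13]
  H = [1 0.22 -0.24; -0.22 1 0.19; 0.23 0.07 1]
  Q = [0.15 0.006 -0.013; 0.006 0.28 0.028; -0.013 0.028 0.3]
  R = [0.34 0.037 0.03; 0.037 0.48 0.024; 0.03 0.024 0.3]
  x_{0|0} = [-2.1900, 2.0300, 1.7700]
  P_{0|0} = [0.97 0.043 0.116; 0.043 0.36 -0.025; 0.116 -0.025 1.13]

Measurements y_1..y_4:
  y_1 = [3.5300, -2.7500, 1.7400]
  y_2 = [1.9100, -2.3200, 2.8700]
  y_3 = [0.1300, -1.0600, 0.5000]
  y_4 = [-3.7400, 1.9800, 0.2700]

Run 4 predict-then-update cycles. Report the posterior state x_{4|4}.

x_post = [-1.0030, 0.0917, 1.4166]

step 1: x^-=[-1.9830, 1.7520, 1.3484]  P^-=[0.7178 0.0926 0.1580; 0.0926 0.7721 -0.1710; 0.1580 -0.1710 1.8166]  S=[1.1828 0.1264 -0.1033; 0.1264 1.2336 0.2056; -0.1033 0.2056 2.2100]  K=[0.6219 -0.1240 0.1897; 0.1870 0.5787 -0.0884; -0.1944 -0.0045 0.8243]  nu=[5.4512, -5.1945, 0.7251]  x^+=[2.1888, -0.2986, 0.9098]  P^+=[0.2154 0.0112 0.0223; 0.0112 0.2907 -0.0299; 0.0223 -0.0299 0.2383]
step 2: x^-=[1.6939, -0.1251, 1.3853]  P^-=[0.2788 -0.0007 0.0296; -0.0007 0.6554 -0.0857; 0.0296 -0.0857 0.6350]  S=[0.6816 0.1144 -0.0377; 0.1144 1.1371 0.0842; -0.0377 0.0842 0.9545]  K=[0.4222 -0.1013 0.1238; 0.1430 0.5541 -0.0851; -0.1702 -0.0068 0.6599]  nu=[0.5761, -2.0854, 1.1039]  x^+=[2.2849, -1.2923, 2.0298]  P^+=[0.1469 -0.0003 0.0136; -0.0003 0.2743 -0.0271; 0.0136 -0.0271 0.1915]
step 3: x^-=[1.8536, -1.3379, 2.8333]  P^-=[0.2404 -0.0150 0.0173; -0.0150 0.6293 -0.0773; 0.0173 -0.0773 0.5700]  S=[0.6370 0.1018 -0.0430; 0.1018 1.1173 0.0796; -0.0430 0.0796 0.8825]  K=[0.3893 -0.1011 0.1092; 0.1298 0.5472 -0.0846; -0.1705 -0.0055 0.6365]  nu=[-0.7493, 0.1473, -2.6660]  x^+=[1.2560, -1.1289, 1.2633]  P^+=[0.1354 -0.0038 0.0111; -0.0038 0.2696 -0.0264; 0.0111 -0.0264 0.1850]
step 4: x^-=[1.0647, -1.2162, 1.7953]  P^-=[0.2343 -0.0184 0.0145; -0.0184 0.6220 -0.0757; 0.0145 -0.0757 0.5605]  S=[0.6297 0.0978 -0.0450; 0.0978 1.1117 0.0790; -0.0450 0.0790 0.8714]  K=[0.3836 -0.1017 0.1060; 0.1263 0.5451 -0.0846; -0.1711 -0.0050 0.6326]  nu=[-4.1063, 3.0893, -1.6851]  x^+=[-1.0030, 0.0917, 1.4166]  P^+=[0.1334 -0.0047 0.0105; -0.0047 0.2682 -0.0262; 0.0105 -0.0262 0.1839]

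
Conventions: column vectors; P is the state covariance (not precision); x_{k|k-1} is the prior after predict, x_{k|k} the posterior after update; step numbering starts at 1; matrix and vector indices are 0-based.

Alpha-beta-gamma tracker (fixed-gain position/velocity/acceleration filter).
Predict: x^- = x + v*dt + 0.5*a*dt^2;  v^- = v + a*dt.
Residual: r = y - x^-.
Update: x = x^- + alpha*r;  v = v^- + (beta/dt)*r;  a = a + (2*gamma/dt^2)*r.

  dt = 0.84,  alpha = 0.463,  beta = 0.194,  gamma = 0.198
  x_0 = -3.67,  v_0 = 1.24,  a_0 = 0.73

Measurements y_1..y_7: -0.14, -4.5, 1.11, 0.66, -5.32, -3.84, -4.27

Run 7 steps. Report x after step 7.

x_post = -8.1975

step 1: x_pred=-2.3709  r=2.2309  x^+=-1.3380  v^+=2.3684  a^+=1.9820
step 2: x_pred=1.3508  r=-5.8508  x^+=-1.3581  v^+=2.6821  a^+=-1.3016
step 3: x_pred=0.4356  r=0.6744  x^+=0.7478  v^+=1.7445  a^+=-0.9231
step 4: x_pred=1.8876  r=-1.2276  x^+=1.3192  v^+=0.6856  a^+=-1.6120
step 5: x_pred=1.3264  r=-6.6464  x^+=-1.7509  v^+=-2.2035  a^+=-5.3421
step 6: x_pred=-5.4865  r=1.6465  x^+=-4.7242  v^+=-6.3106  a^+=-4.4181
step 7: x_pred=-11.5838  r=7.3138  x^+=-8.1975  v^+=-8.3326  a^+=-0.3134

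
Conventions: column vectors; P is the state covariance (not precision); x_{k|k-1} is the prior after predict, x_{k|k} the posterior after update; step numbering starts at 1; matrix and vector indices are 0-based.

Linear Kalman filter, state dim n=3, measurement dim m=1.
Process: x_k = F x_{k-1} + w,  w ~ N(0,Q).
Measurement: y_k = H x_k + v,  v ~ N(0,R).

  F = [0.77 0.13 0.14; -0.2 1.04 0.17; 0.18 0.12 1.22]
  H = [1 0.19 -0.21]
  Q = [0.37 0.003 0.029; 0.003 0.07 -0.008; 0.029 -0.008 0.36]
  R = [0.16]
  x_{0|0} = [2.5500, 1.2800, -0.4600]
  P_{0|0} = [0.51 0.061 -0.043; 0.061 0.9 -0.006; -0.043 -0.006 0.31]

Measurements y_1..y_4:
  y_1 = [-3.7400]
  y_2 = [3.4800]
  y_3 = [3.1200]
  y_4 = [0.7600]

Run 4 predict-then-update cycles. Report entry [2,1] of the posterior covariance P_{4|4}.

P_post[2,1] = 1.4769

step 1: x^-=[2.0655, 0.7430, 0.0514]  P^-=[0.6964 0.0953 0.1312; 0.0953 1.0482 0.1617; 0.1312 0.1617 0.8329]  S=[0.8992]  K=[0.7640; 0.2898; -0.0144]  nu=[-5.9359]  x^+=[-2.4693, -0.9771, 0.1371]  P^+=[0.1716 -0.1037 0.1411; -0.1037 0.9727 0.1654; 0.1411 0.1654 0.8327]
step 2: x^-=[-2.0092, -0.4990, -0.3945]  P^-=[0.5202 0.0898 0.3633; 0.0898 1.2451 0.4461; 0.3633 0.4461 1.7249]  S=[0.6471]  K=[0.7123; 0.3596; 0.1327]  nu=[5.5012]  x^+=[1.9092, 1.4790, 0.3354]  P^+=[0.1918 -0.0759 0.3022; -0.0759 1.1614 0.4153; 0.3022 0.4153 1.7135]
step 3: x^-=[1.7093, 1.2134, 0.9303]  P^-=[0.6020 0.2132 0.7219; 0.2132 1.5412 0.9439; 0.7219 0.9439 3.1843]  S=[0.6606]  K=[0.7432; 0.4659; 0.3520]  nu=[1.3755]  x^+=[2.7316, 1.8542, 1.4145]  P^+=[0.2372 -0.0156 0.5491; -0.0156 1.3978 0.8356; 0.5491 0.8356 3.1025]
step 4: x^-=[2.5424, 1.6225, 2.4398]  P^-=[0.7407 0.4139 1.2880; 0.4139 1.9456 1.7588; 1.2880 1.7588 5.4907]  S=[0.6891]  K=[0.7966; 0.6011; 0.6808]  nu=[-1.5783]  x^+=[1.2852, 0.6739, 1.3653]  P^+=[0.3035 0.0839 0.9143; 0.0839 1.6967 1.4769; 0.9143 1.4769 5.1713]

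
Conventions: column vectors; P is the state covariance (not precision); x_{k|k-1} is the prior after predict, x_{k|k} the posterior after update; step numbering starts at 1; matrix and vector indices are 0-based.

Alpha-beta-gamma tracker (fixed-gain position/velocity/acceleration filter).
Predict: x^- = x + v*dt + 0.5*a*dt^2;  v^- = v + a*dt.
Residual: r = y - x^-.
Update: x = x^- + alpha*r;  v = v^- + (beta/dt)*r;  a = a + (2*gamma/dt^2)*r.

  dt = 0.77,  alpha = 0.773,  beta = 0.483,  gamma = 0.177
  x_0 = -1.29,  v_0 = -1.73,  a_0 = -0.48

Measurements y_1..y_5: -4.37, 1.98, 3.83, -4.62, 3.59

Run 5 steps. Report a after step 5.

step 1: x_pred=-2.7644  r=-1.6056  x^+=-4.0055  v^+=-3.1068  a^+=-1.4387
step 2: x_pred=-6.8242  r=8.8042  x^+=-0.0186  v^+=1.3081  a^+=3.8180
step 3: x_pred=2.1206  r=1.7094  x^+=3.4420  v^+=5.3203  a^+=4.8387
step 4: x_pred=8.9730  r=-13.5930  x^+=-1.5344  v^+=0.5196  a^+=-3.2772
step 5: x_pred=-2.1059  r=5.6959  x^+=2.2970  v^+=1.5689  a^+=0.1236

a_post = 0.1236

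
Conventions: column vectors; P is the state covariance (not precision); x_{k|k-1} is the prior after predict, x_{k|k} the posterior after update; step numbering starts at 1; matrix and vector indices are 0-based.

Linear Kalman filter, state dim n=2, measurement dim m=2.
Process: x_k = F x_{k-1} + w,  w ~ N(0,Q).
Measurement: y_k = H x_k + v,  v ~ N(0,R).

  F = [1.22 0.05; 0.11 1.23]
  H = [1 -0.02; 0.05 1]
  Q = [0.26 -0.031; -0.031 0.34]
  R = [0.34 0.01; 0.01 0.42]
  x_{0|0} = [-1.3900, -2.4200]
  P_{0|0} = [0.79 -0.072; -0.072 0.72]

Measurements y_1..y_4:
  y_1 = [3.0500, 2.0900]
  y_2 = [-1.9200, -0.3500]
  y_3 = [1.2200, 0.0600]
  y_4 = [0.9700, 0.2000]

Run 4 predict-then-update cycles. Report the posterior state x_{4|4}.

x_post = [0.8886, 0.1586]

step 1: x^-=[-1.8168, -3.1295]  P^-=[1.4289 0.0109; 0.0109 1.4194]  S=[1.7690 0.0639; 0.0639 1.8440]  K=[0.8070 0.0167; -0.0378 0.7713]  nu=[4.8042, 5.3103]  x^+=[2.1487, 0.7850]  P^+=[0.2746 0.0013; 0.0013 0.3235]
step 2: x^-=[2.6607, 1.2019]  P^-=[0.6696 0.0278; 0.0278 0.8331]  S=[1.0089 0.0546; 0.0546 1.2576]  K=[0.6621 0.0200; -0.0249 0.6647]  nu=[-4.5566, -1.6849]  x^+=[-0.3901, 0.1956]  P^+=[0.2254 0.0037; 0.0037 0.2787]
step 3: x^-=[-0.4661, 0.1977]  P^-=[0.5966 0.0220; 0.0220 0.7654]  S=[0.9361 0.0465; 0.0465 1.1891]  K=[0.6360 0.0187; -0.0249 0.6456]  nu=[1.6901, -0.1144]  x^+=[0.6066, 0.0817]  P^+=[0.2165 0.0034; 0.0034 0.2707]
step 4: x^-=[0.7442, 0.1673]  P^-=[0.5833 0.0198; 0.0198 0.7531]  S=[0.9228 0.0439; 0.0439 1.1766]  K=[0.6308 0.0181; -0.0254 0.6419]  nu=[0.2292, -0.0045]  x^+=[0.8886, 0.1586]  P^+=[0.2147 0.0032; 0.0032 0.2692]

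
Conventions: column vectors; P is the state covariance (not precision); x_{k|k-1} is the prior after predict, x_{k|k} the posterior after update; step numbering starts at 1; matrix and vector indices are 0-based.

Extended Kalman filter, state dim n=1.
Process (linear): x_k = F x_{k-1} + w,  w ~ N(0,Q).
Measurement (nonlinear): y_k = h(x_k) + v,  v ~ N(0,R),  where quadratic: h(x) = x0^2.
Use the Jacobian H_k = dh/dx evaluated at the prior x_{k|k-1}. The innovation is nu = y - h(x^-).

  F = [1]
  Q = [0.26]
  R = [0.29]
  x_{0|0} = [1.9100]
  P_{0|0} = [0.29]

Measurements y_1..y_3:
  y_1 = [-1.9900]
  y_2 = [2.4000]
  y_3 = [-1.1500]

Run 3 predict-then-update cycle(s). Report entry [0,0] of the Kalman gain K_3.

step 1: x^-=[1.9100]  P^-=[0.5500]  H_jac=[3.8200]  S=[8.3158]  K=[0.2527]  nu=[-5.6381]  x^+=[0.4855]  P^+=[0.0192]
step 2: x^-=[0.4855]  P^-=[0.2792]  H_jac=[0.9711]  S=[0.5533]  K=[0.4900]  nu=[2.1643]  x^+=[1.5460]  P^+=[0.1463]
step 3: x^-=[1.5460]  P^-=[0.4063]  H_jac=[3.0921]  S=[4.1750]  K=[0.3009]  nu=[-3.5402]  x^+=[0.4806]  P^+=[0.0282]

K[0,0] = 0.3009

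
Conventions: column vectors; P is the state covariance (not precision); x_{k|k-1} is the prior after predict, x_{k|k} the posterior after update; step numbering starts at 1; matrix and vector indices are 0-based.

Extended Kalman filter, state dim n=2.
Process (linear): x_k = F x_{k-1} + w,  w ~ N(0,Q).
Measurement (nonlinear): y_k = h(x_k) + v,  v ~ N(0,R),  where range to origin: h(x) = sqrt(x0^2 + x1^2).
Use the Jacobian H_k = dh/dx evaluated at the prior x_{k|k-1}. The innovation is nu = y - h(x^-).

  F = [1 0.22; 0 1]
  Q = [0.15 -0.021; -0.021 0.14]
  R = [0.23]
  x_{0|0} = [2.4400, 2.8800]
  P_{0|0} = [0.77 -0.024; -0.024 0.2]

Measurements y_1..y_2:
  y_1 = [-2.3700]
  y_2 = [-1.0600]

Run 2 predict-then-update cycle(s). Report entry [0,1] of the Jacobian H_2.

H_jac[0,1] = 0.5571

step 1: x^-=[3.0736, 2.8800]  P^-=[0.9191 -0.0010; -0.0010 0.3400]  H_jac=[0.7297 0.6838]  S=[0.8774]  K=[0.7637; 0.2641]  nu=[-6.5821]  x^+=[-1.9528, 1.1414]  P^+=[0.4075 -0.1780; -0.1780 0.2788]
step 2: x^-=[-1.7017, 1.1414]  P^-=[0.4926 -0.1376; -0.1376 0.4188]  H_jac=[-0.8305 0.5571]  S=[0.8271]  K=[-0.5874; 0.4203]  nu=[-3.1091]  x^+=[0.1245, -0.1652]  P^+=[0.2073 0.0665; 0.0665 0.2727]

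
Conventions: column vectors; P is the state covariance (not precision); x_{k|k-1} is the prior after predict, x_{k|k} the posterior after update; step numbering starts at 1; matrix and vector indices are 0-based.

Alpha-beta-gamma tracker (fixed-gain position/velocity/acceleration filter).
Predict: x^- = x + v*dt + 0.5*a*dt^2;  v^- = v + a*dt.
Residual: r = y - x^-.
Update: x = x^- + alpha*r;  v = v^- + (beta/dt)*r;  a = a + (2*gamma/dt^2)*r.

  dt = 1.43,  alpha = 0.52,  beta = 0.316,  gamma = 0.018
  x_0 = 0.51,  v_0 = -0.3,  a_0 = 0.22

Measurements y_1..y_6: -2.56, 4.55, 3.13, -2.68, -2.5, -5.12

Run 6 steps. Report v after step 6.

v_post = -1.3589

step 1: x_pred=0.3059  r=-2.8659  x^+=-1.1843  v^+=-0.6187  a^+=0.1695
step 2: x_pred=-1.8958  r=6.4458  x^+=1.4560  v^+=1.0481  a^+=0.2830
step 3: x_pred=3.2442  r=-0.1142  x^+=3.1848  v^+=1.4276  a^+=0.2810
step 4: x_pred=5.5136  r=-8.1936  x^+=1.2529  v^+=0.0188  a^+=0.1368
step 5: x_pred=1.4197  r=-3.9197  x^+=-0.6185  v^+=-0.6518  a^+=0.0678
step 6: x_pred=-1.4813  r=-3.6387  x^+=-3.3734  v^+=-1.3589  a^+=0.0037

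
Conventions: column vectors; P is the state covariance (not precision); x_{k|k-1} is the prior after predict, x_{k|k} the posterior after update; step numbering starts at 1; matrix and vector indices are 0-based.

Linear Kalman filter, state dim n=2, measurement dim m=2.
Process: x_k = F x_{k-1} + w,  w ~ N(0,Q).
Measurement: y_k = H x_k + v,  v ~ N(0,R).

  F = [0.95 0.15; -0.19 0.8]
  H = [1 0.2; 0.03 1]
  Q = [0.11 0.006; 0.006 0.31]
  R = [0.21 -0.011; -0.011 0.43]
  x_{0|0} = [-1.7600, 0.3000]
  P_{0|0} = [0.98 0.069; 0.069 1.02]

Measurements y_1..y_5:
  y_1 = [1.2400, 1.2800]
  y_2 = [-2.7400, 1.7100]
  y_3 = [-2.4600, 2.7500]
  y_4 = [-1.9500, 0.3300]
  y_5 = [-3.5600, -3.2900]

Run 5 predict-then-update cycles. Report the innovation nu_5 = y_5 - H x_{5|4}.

step 1: x^-=[-1.6270, 0.5744]  P^-=[1.0371 0.0020; 0.0020 0.9772]  S=[1.2869 0.2175; 0.2175 1.4083]  K=[0.8237 -0.1037; 0.0371 0.6882]  nu=[2.7521, 0.7544]  x^+=[0.5616, 1.1956]  P^+=[0.1860 -0.0592; -0.0592 0.2973]
step 2: x^-=[0.7129, 0.8498]  P^-=[0.2676 -0.0352; -0.0352 0.5250]  S=[0.4845 0.0666; 0.0666 0.9531]  K=[0.5470 -0.0668; 0.0691 0.5449]  nu=[-3.6228, 0.8388]  x^+=[-1.3247, 1.0565]  P^+=[0.1233 -0.0384; -0.0384 0.2347]
step 3: x^-=[-1.1000, 1.0969]  P^-=[0.2156 -0.0162; -0.0162 0.4763]  S=[0.4382 0.0744; 0.0744 0.9056]  K=[0.4934 -0.0513; 0.0925 0.5179]  nu=[-1.5793, 1.6861]  x^+=[-1.9657, 1.8240]  P^+=[0.1103 -0.0308; -0.0308 0.2226]
step 4: x^-=[-1.5938, 1.8327]  P^-=[0.2058 -0.0097; -0.0097 0.4658]  S=[0.4305 0.0785; 0.0785 0.8954]  K=[0.4819 -0.0462; 0.1005 0.5111]  nu=[-0.7227, -1.4549]  x^+=[-1.8748, 1.0165]  P^+=[0.1074 -0.0284; -0.0284 0.2195]
step 5: x^-=[-1.6286, 1.1694]  P^-=[0.2038 -0.0078; -0.0078 0.4630]  S=[0.4292 0.0798; 0.0798 0.8927]  K=[0.4795 -0.0448; 0.1028 0.5092]  nu=[-2.1653, -4.4105]  x^+=[-2.4692, -1.2990]  P^+=[0.1067 -0.0277; -0.0277 0.2187]

innov = [-2.1653, -4.4105]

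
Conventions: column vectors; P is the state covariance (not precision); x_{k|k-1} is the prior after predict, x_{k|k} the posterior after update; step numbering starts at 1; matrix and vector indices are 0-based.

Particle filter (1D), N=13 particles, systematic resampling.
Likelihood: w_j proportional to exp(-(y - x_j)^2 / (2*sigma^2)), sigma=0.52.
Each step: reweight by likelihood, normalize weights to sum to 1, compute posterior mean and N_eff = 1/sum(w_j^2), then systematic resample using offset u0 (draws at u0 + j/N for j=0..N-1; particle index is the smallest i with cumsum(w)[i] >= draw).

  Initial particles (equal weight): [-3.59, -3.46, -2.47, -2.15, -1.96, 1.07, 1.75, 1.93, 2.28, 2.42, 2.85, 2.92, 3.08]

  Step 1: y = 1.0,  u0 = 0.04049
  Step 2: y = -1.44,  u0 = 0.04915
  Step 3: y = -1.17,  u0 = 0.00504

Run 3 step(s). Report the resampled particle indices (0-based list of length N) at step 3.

step 1: w=[0.0000, 0.0000, 0.0000, 0.0000, 0.0000, 0.6110, 0.2179, 0.1246, 0.0298, 0.0148, 0.0011, 0.0007, 0.0002]  mean=1.3850  Neff=2.2864  idx=[5, 5, 5, 5, 5, 5, 5, 5, 6, 6, 6, 7, 8]
step 2: w=[0.1250, 0.1250, 0.1250, 0.1250, 0.1250, 0.1250, 0.1250, 0.1250, 0.0001, 0.0001, 0.0001, 0.0000, 0.0000]  mean=1.0702  Neff=8.0048  idx=[0, 1, 1, 2, 2, 3, 4, 4, 5, 5, 6, 7, 7]
step 3: w=[0.0769, 0.0769, 0.0769, 0.0769, 0.0769, 0.0769, 0.0769, 0.0769, 0.0769, 0.0769, 0.0769, 0.0769, 0.0769]  mean=1.0700  Neff=13.0000  idx=[0, 1, 2, 3, 4, 5, 6, 7, 8, 9, 10, 11, 12]

resampled_idx = [0, 1, 2, 3, 4, 5, 6, 7, 8, 9, 10, 11, 12]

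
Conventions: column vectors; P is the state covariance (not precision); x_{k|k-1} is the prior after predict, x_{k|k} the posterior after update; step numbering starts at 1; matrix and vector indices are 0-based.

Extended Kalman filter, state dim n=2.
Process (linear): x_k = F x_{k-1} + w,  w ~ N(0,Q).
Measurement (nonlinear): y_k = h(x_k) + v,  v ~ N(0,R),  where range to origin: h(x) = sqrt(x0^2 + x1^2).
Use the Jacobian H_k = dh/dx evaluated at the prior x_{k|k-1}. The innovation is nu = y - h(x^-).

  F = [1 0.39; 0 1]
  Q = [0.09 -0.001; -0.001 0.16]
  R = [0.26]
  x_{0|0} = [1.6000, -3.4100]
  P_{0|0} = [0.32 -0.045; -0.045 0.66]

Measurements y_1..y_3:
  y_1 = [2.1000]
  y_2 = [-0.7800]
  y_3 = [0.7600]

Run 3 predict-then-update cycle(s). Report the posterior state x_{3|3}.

x_post = [0.5416, -0.5705]

step 1: x^-=[0.2701, -3.4100]  P^-=[0.4753 0.2114; 0.2114 0.8200]  H_jac=[0.0790 -0.9969]  S=[1.0446]  K=[-0.1658; -0.7666]  nu=[-1.3207]  x^+=[0.4891, -2.3976]  P^+=[0.4466 0.0786; 0.0786 0.2062]
step 2: x^-=[-0.4460, -2.3976]  P^-=[0.6292 0.1580; 0.1580 0.3662]  H_jac=[-0.1829 -0.9831]  S=[0.6918]  K=[-0.3909; -0.5622]  nu=[-3.2187]  x^+=[0.8123, -0.5882]  P^+=[0.5235 0.0060; 0.0060 0.1475]
step 3: x^-=[0.5829, -0.5882]  P^-=[0.6407 0.0625; 0.0625 0.3075]  H_jac=[0.7039 -0.7103]  S=[0.6701]  K=[0.6067; -0.2603]  nu=[-0.0681]  x^+=[0.5416, -0.5705]  P^+=[0.3940 0.1684; 0.1684 0.2621]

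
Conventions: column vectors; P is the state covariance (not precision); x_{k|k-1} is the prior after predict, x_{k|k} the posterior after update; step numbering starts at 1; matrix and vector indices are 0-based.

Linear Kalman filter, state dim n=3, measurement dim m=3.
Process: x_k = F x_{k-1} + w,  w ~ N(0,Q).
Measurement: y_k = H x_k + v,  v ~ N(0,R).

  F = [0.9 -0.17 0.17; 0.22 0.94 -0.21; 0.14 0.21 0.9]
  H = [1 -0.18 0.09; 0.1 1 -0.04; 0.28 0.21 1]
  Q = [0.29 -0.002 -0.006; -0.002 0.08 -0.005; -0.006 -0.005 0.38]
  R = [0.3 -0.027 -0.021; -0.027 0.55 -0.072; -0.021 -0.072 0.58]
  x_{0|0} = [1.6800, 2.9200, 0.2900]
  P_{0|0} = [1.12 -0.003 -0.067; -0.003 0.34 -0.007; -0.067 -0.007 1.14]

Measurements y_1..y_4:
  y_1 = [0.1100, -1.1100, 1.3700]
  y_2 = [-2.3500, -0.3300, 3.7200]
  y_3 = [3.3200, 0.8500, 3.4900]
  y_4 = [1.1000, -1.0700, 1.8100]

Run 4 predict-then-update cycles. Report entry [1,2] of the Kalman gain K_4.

step 1: x^-=[1.0649, 3.0535, 1.1094]  P^-=[1.2208 0.1311 0.2419; 0.1311 0.4926 -0.1363; 0.2419 -0.1363 1.3206]  S=[1.5482 0.1096 0.7119; 0.1096 1.0921 -0.0614; 0.7119 -0.0614 2.1117]  K=[0.7594 0.1488 0.0377; -0.0250 0.4719 0.0240; -0.0450 -0.1096 0.6559]  nu=[-0.5051, -4.2256, -0.6788]  x^+=[0.0267, 1.0557, 1.1501]  P^+=[0.2357 0.0320 -0.0775; 0.0320 0.2520 -0.0814; -0.0775 -0.0814 0.4281]
step 2: x^-=[0.0401, 0.7567, 1.2606]  P^-=[0.4718 0.0108 0.0304; 0.0108 0.3855 -0.1016; 0.0304 -0.1016 0.6940]  S=[0.7948 -0.0519 0.2083; -0.0519 0.9514 -0.1004; 0.2083 -0.1004 1.3037]  K=[0.5906 0.0961 0.0395; -0.0659 0.4100 0.0286; -0.0006 -0.0783 0.5166]  nu=[-2.3674, -1.0403, 2.2893]  x^+=[-1.3676, 0.5517, 2.5262]  P^+=[0.1808 0.0140 -0.0500; 0.0140 0.2214 -0.0619; -0.0500 -0.0619 0.3323]
step 3: x^-=[-0.8951, -0.3127, 2.1980]  P^-=[0.4364 -0.0067 0.0276; -0.0067 0.3339 -0.0742; 0.0276 -0.0742 0.6273]  S=[0.7621 -0.0603 0.1842; -0.0603 0.8936 -0.0879; 0.1842 -0.0879 1.2397]  K=[0.5743 0.0829 0.0402; -0.0747 0.3744 0.0329; 0.0035 -0.0591 0.4949]  nu=[3.9610, 1.3401, 1.6084]  x^+=[1.5556, -0.0540, 2.9287]  P^+=[0.1747 0.0079 -0.0453; 0.0079 0.2027 -0.0511; -0.0453 -0.0511 0.3147]
step 4: x^-=[1.9071, -0.3236, 2.8423]  P^-=[0.4332 -0.0078 0.0265; -0.0078 0.3091 -0.0663; 0.0265 -0.0663 0.6170]  S=[0.7579 -0.0565 0.1807; -0.0565 0.8679 -0.0854; 0.1807 -0.0854 1.2306]  K=[0.5730 0.0809 0.0402; -0.0727 0.3567 0.0325; 0.0027 -0.0532 0.4920]  nu=[-1.1211, -0.8235, -1.4983]  x^+=[1.1378, -0.5845, 2.1460]  P^+=[0.1741 0.0069 -0.0448; 0.0069 0.1932 -0.0478; -0.0448 -0.0478 0.3117]

K[1,2] = 0.0325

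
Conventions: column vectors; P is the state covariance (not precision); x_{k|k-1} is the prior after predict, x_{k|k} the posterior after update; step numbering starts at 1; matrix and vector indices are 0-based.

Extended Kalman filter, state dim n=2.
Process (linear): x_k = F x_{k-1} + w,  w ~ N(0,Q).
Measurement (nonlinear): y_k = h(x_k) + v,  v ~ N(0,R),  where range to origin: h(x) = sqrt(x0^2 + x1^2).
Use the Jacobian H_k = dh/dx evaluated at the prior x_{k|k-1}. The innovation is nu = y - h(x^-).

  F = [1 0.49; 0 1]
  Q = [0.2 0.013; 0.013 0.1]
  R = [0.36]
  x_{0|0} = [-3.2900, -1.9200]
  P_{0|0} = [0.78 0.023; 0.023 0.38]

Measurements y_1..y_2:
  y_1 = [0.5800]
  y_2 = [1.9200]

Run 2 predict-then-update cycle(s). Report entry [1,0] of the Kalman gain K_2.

step 1: x^-=[-4.2308, -1.9200]  P^-=[1.0938 0.2222; 0.2222 0.4800]  H_jac=[-0.9106 -0.4133]  S=[1.5162]  K=[-0.7175; -0.2643]  nu=[-4.0661]  x^+=[-1.3135, -0.8454]  P^+=[0.3133 -0.0653; -0.0653 0.3741]
step 2: x^-=[-1.7277, -0.8454]  P^-=[0.5391 0.1310; 0.1310 0.4741]  H_jac=[-0.8982 -0.4395]  S=[0.9900]  K=[-0.5473; -0.3294]  nu=[-0.0035]  x^+=[-1.7258, -0.8443]  P^+=[0.2426 -0.0474; -0.0474 0.3667]

K[1,0] = -0.3294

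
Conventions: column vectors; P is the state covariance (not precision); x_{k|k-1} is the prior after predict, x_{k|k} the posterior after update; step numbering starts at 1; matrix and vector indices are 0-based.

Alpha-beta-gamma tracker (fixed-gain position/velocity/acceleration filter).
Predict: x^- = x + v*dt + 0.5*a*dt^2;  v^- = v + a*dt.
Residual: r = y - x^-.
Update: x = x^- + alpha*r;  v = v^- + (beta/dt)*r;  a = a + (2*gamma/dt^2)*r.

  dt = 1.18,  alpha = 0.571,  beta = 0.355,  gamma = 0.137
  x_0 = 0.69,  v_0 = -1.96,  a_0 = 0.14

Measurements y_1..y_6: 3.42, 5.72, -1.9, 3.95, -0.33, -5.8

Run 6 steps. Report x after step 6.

step 1: x_pred=-1.5253  r=4.9453  x^+=1.2985  v^+=-0.3070  a^+=1.1132
step 2: x_pred=1.7112  r=4.0088  x^+=4.0002  v^+=2.2126  a^+=1.9020
step 3: x_pred=7.9352  r=-9.8352  x^+=2.3193  v^+=1.4981  a^+=-0.0334
step 4: x_pred=4.0638  r=-0.1138  x^+=3.9988  v^+=1.4244  a^+=-0.0558
step 5: x_pred=5.6408  r=-5.9708  x^+=2.2315  v^+=-0.4377  a^+=-1.2307
step 6: x_pred=0.8582  r=-6.6582  x^+=-2.9436  v^+=-3.8930  a^+=-2.5409

x_post = -2.9436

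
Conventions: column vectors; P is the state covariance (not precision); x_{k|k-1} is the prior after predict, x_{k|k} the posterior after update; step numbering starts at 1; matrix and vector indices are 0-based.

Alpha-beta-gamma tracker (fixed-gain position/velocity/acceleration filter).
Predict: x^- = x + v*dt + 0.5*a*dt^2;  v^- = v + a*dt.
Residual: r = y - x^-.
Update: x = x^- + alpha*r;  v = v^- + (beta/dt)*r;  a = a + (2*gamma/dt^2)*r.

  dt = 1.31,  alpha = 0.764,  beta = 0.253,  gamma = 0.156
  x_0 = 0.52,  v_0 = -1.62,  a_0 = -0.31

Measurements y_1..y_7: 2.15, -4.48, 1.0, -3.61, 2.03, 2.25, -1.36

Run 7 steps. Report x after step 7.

step 1: x_pred=-1.8682  r=4.0182  x^+=1.2017  v^+=-1.2501  a^+=0.4205
step 2: x_pred=-0.0750  r=-4.4050  x^+=-3.4404  v^+=-1.5499  a^+=-0.3803
step 3: x_pred=-5.7971  r=6.7971  x^+=-0.6041  v^+=-0.7354  a^+=0.8555
step 4: x_pred=-0.8334  r=-2.7766  x^+=-2.9547  v^+=-0.1510  a^+=0.3507
step 5: x_pred=-2.8516  r=4.8816  x^+=0.8779  v^+=1.2512  a^+=1.2382
step 6: x_pred=3.5794  r=-1.3294  x^+=2.5637  v^+=2.6164  a^+=0.9965
step 7: x_pred=6.8463  r=-8.2063  x^+=0.5767  v^+=2.3369  a^+=-0.4955

x_post = 0.5767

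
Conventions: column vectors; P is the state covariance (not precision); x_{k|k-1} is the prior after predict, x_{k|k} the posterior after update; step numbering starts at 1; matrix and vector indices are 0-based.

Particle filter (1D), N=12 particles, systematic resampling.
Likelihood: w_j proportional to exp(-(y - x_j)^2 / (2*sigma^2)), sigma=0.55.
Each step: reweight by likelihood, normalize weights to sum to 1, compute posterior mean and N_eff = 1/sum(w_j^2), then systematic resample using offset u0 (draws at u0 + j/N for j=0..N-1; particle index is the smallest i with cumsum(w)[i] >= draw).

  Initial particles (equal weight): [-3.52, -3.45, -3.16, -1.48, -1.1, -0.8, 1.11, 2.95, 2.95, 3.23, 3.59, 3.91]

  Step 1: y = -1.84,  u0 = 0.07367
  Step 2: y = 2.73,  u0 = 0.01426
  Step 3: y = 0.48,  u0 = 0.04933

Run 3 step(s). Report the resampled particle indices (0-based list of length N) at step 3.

step 1: w=[0.0065, 0.0094, 0.0385, 0.5535, 0.2774, 0.1147, 0.0000, 0.0000, 0.0000, 0.0000, 0.0000, 0.0000]  mean=-1.3930  Neff=2.5122  idx=[3, 3, 3, 3, 3, 3, 3, 4, 4, 4, 5, 5]
step 2: w=[0.0001, 0.0001, 0.0001, 0.0001, 0.0001, 0.0001, 0.0001, 0.0125, 0.0125, 0.0125, 0.4810, 0.4810]  mean=-0.8116  Neff=2.1593  idx=[8, 10, 10, 10, 10, 10, 10, 11, 11, 11, 11, 11]
step 3: w=[0.0215, 0.0890, 0.0890, 0.0890, 0.0890, 0.0890, 0.0890, 0.0890, 0.0890, 0.0890, 0.0890, 0.0890]  mean=-0.8065  Neff=11.4287  idx=[1, 2, 3, 4, 5, 5, 6, 7, 8, 9, 10, 11]

resampled_idx = [1, 2, 3, 4, 5, 5, 6, 7, 8, 9, 10, 11]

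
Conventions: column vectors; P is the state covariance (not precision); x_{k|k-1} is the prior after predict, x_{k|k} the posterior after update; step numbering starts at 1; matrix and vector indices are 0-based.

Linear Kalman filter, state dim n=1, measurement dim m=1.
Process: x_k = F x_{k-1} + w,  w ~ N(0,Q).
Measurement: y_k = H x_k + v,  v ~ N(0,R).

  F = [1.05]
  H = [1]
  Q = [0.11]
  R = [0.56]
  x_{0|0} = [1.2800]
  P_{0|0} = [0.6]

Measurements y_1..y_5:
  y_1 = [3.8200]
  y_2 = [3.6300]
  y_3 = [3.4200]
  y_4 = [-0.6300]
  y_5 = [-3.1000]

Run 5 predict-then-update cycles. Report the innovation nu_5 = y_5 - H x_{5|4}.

innov = [-5.1187]

step 1: x^-=[1.3440]  P^-=[0.7715]  S=[1.3315]  K=[0.5794]  nu=[2.4760]  x^+=[2.7786]  P^+=[0.3245]
step 2: x^-=[2.9176]  P^-=[0.4677]  S=[1.0277]  K=[0.4551]  nu=[0.7124]  x^+=[3.2418]  P^+=[0.2549]
step 3: x^-=[3.4039]  P^-=[0.3910]  S=[0.9510]  K=[0.4111]  nu=[0.0161]  x^+=[3.4105]  P^+=[0.2302]
step 4: x^-=[3.5810]  P^-=[0.3638]  S=[0.9238]  K=[0.3938]  nu=[-4.2110]  x^+=[1.9226]  P^+=[0.2205]
step 5: x^-=[2.0187]  P^-=[0.3532]  S=[0.9132]  K=[0.3867]  nu=[-5.1187]  x^+=[0.0391]  P^+=[0.2166]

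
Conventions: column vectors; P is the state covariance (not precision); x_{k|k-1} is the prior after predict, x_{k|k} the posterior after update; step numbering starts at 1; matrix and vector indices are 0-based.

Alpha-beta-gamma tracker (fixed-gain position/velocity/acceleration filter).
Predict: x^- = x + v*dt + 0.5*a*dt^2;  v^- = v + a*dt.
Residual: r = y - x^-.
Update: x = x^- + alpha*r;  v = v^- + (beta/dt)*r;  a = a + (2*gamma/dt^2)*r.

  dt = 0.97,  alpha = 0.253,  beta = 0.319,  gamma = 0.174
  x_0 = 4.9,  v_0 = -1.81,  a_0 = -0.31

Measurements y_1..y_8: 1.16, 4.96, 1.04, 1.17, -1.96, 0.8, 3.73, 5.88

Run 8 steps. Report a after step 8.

step 1: x_pred=2.9985  r=-1.8385  x^+=2.5333  v^+=-2.7153  a^+=-0.9900
step 2: x_pred=-0.5662  r=5.5262  x^+=0.8319  v^+=-1.8582  a^+=1.0540
step 3: x_pred=-0.4747  r=1.5147  x^+=-0.0915  v^+=-0.3377  a^+=1.6142
step 4: x_pred=0.3403  r=0.8297  x^+=0.5502  v^+=1.5009  a^+=1.9210
step 5: x_pred=2.9099  r=-4.8699  x^+=1.6778  v^+=1.7628  a^+=0.1199
step 6: x_pred=3.4441  r=-2.6441  x^+=2.7751  v^+=1.0095  a^+=-0.8581
step 7: x_pred=3.3507  r=0.3793  x^+=3.4467  v^+=0.3019  a^+=-0.7178
step 8: x_pred=3.4019  r=2.4781  x^+=4.0288  v^+=0.4207  a^+=0.1988

a_post = 0.1988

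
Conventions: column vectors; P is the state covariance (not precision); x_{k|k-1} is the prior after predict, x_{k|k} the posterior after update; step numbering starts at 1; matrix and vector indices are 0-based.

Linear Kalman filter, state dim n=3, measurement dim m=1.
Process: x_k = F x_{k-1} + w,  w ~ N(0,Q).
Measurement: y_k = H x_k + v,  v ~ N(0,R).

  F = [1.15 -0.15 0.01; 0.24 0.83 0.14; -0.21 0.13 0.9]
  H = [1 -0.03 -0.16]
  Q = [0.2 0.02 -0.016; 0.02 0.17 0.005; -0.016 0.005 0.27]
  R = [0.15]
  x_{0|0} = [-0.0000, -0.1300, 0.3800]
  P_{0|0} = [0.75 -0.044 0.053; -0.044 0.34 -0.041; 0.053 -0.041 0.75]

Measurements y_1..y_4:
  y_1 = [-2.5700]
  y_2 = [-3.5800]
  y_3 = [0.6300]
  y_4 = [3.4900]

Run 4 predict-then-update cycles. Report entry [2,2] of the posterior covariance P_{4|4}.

step 1: x^-=[0.0233, -0.0547, 0.3251]  P^-=[1.2161 0.1545 -0.1447; 0.1545 0.4386 0.0832; -0.1447 0.0832 0.8891]  S=[1.4271]  K=[0.8651; 0.0897; -0.2029]  nu=[-2.5429]  x^+=[-2.1767, -0.2828, 0.8409]  P^+=[0.1480 0.0437 0.1057; 0.0437 0.4271 0.1092; 0.1057 0.1092 0.8304]
step 2: x^-=[-2.4523, -0.6394, 1.1772]  P^-=[0.3924 0.0649 0.0499; 0.0649 0.5390 0.2453; 0.0499 0.2453 0.9395]  S=[0.5495]  K=[0.6961; 0.0172; -0.1962]  nu=[-0.9585]  x^+=[-3.1196, -0.6559, 1.3652]  P^+=[0.1262 0.0583 0.1249; 0.0583 0.5388 0.2471; 0.1249 0.2471 0.9184]
step 3: x^-=[-3.4755, -1.1020, 1.7985]  P^-=[0.3611 0.0598 0.0578; 0.0598 0.6555 0.3766; 0.0578 0.3766 1.0360]  S=[0.5197]  K=[0.6735; -0.0386; -0.2294]  nu=[4.3602]  x^+=[-0.5388, -1.2704, 0.7984]  P^+=[0.1253 0.0734 0.1381; 0.0734 0.6547 0.3720; 0.1381 0.3720 1.0087]
step 4: x^-=[-0.4211, -1.0720, 0.6666]  P^-=[0.3573 0.0597 0.0563; 0.0597 0.7730 0.4963; 0.0563 0.4963 1.1344]  S=[0.5202]  K=[0.6661; -0.0824; -0.2693]  nu=[3.9856]  x^+=[2.2337, -1.4005, -0.4069]  P^+=[0.1265 0.0883 0.1496; 0.0883 0.7694 0.4848; 0.1496 0.4848 1.0967]

P_post[2,2] = 1.0967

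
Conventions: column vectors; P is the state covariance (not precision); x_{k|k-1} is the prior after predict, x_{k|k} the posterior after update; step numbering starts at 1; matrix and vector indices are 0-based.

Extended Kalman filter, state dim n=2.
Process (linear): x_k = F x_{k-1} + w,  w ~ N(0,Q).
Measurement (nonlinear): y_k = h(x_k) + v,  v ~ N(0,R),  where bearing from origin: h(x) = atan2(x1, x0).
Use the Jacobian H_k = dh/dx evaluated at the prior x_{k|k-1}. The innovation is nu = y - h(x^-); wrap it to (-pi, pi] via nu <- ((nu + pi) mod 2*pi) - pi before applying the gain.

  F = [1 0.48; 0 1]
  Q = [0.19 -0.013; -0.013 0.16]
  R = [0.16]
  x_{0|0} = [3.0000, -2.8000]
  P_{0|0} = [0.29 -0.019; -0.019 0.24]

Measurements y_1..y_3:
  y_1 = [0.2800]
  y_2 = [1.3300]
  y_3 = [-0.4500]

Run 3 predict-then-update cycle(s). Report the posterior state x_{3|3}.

x_post = [3.1477, -1.0350]

step 1: x^-=[1.6560, -2.8000]  P^-=[0.5171 0.0832; 0.0832 0.4000]  H_jac=[0.2646 0.1565]  S=[0.2129]  K=[0.7038; 0.3974]  nu=[1.3167]  x^+=[2.5827, -2.2767]  P^+=[0.4116 0.0237; 0.0237 0.3664]
step 2: x^-=[1.4899, -2.2767]  P^-=[0.7087 0.1865; 0.1865 0.5264]  H_jac=[0.3075 0.2013]  S=[0.2714]  K=[0.9413; 0.6016]  nu=[2.3213]  x^+=[3.6749, -0.8802]  P^+=[0.4682 0.0328; 0.0328 0.4281]
step 3: x^-=[3.2524, -0.8802]  P^-=[0.7884 0.2253; 0.2253 0.5881]  H_jac=[0.0775 0.2865]  S=[0.2230]  K=[0.5635; 0.8338]  nu=[-0.1857]  x^+=[3.1477, -1.0350]  P^+=[0.7176 0.1205; 0.1205 0.4331]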